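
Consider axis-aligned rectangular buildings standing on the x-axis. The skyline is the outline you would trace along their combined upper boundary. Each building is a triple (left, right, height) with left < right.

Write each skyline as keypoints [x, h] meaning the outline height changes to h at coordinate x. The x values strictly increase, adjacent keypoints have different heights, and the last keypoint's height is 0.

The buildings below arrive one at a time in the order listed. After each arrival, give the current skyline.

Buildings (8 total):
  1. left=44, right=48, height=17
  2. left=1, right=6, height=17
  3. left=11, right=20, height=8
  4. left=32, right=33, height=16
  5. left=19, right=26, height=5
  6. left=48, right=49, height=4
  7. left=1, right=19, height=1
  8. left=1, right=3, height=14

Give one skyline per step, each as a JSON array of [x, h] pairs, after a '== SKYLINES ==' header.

== SKYLINES ==
[[44,17],[48,0]]
[[1,17],[6,0],[44,17],[48,0]]
[[1,17],[6,0],[11,8],[20,0],[44,17],[48,0]]
[[1,17],[6,0],[11,8],[20,0],[32,16],[33,0],[44,17],[48,0]]
[[1,17],[6,0],[11,8],[20,5],[26,0],[32,16],[33,0],[44,17],[48,0]]
[[1,17],[6,0],[11,8],[20,5],[26,0],[32,16],[33,0],[44,17],[48,4],[49,0]]
[[1,17],[6,1],[11,8],[20,5],[26,0],[32,16],[33,0],[44,17],[48,4],[49,0]]
[[1,17],[6,1],[11,8],[20,5],[26,0],[32,16],[33,0],[44,17],[48,4],[49,0]]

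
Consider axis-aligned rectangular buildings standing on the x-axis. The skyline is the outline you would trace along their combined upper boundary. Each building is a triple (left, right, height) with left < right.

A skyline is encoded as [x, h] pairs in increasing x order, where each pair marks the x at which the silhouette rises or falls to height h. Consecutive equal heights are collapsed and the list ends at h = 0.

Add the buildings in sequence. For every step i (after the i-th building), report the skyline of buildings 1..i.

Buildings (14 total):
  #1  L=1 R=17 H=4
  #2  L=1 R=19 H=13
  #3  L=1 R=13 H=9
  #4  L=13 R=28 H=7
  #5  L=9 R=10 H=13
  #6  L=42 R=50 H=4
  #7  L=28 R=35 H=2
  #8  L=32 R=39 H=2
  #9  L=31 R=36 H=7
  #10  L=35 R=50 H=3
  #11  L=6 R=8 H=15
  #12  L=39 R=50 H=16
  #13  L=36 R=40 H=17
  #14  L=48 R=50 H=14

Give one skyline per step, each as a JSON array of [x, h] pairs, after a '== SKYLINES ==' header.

== SKYLINES ==
[[1,4],[17,0]]
[[1,13],[19,0]]
[[1,13],[19,0]]
[[1,13],[19,7],[28,0]]
[[1,13],[19,7],[28,0]]
[[1,13],[19,7],[28,0],[42,4],[50,0]]
[[1,13],[19,7],[28,2],[35,0],[42,4],[50,0]]
[[1,13],[19,7],[28,2],[39,0],[42,4],[50,0]]
[[1,13],[19,7],[28,2],[31,7],[36,2],[39,0],[42,4],[50,0]]
[[1,13],[19,7],[28,2],[31,7],[36,3],[42,4],[50,0]]
[[1,13],[6,15],[8,13],[19,7],[28,2],[31,7],[36,3],[42,4],[50,0]]
[[1,13],[6,15],[8,13],[19,7],[28,2],[31,7],[36,3],[39,16],[50,0]]
[[1,13],[6,15],[8,13],[19,7],[28,2],[31,7],[36,17],[40,16],[50,0]]
[[1,13],[6,15],[8,13],[19,7],[28,2],[31,7],[36,17],[40,16],[50,0]]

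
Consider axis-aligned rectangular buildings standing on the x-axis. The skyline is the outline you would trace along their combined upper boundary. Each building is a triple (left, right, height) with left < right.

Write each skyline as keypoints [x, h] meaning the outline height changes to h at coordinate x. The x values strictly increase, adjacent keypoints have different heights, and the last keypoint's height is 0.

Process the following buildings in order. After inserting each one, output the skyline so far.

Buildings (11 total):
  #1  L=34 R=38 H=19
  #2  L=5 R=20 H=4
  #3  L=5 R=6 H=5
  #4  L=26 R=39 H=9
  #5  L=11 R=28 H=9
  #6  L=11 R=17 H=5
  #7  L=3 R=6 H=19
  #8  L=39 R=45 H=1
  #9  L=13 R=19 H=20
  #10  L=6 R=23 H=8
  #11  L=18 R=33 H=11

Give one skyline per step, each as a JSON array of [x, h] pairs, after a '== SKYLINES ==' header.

== SKYLINES ==
[[34,19],[38,0]]
[[5,4],[20,0],[34,19],[38,0]]
[[5,5],[6,4],[20,0],[34,19],[38,0]]
[[5,5],[6,4],[20,0],[26,9],[34,19],[38,9],[39,0]]
[[5,5],[6,4],[11,9],[34,19],[38,9],[39,0]]
[[5,5],[6,4],[11,9],[34,19],[38,9],[39,0]]
[[3,19],[6,4],[11,9],[34,19],[38,9],[39,0]]
[[3,19],[6,4],[11,9],[34,19],[38,9],[39,1],[45,0]]
[[3,19],[6,4],[11,9],[13,20],[19,9],[34,19],[38,9],[39,1],[45,0]]
[[3,19],[6,8],[11,9],[13,20],[19,9],[34,19],[38,9],[39,1],[45,0]]
[[3,19],[6,8],[11,9],[13,20],[19,11],[33,9],[34,19],[38,9],[39,1],[45,0]]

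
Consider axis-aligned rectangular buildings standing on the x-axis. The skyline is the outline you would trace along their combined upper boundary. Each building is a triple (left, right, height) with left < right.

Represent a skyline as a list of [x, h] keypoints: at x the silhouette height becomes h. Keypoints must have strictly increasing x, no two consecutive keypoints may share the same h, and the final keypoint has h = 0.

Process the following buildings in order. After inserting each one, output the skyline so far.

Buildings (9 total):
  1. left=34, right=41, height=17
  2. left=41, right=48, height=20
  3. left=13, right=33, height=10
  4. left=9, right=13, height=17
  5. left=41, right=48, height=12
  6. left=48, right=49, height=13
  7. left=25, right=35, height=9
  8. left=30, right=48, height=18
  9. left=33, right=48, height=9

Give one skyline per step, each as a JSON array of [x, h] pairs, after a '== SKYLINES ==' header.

== SKYLINES ==
[[34,17],[41,0]]
[[34,17],[41,20],[48,0]]
[[13,10],[33,0],[34,17],[41,20],[48,0]]
[[9,17],[13,10],[33,0],[34,17],[41,20],[48,0]]
[[9,17],[13,10],[33,0],[34,17],[41,20],[48,0]]
[[9,17],[13,10],[33,0],[34,17],[41,20],[48,13],[49,0]]
[[9,17],[13,10],[33,9],[34,17],[41,20],[48,13],[49,0]]
[[9,17],[13,10],[30,18],[41,20],[48,13],[49,0]]
[[9,17],[13,10],[30,18],[41,20],[48,13],[49,0]]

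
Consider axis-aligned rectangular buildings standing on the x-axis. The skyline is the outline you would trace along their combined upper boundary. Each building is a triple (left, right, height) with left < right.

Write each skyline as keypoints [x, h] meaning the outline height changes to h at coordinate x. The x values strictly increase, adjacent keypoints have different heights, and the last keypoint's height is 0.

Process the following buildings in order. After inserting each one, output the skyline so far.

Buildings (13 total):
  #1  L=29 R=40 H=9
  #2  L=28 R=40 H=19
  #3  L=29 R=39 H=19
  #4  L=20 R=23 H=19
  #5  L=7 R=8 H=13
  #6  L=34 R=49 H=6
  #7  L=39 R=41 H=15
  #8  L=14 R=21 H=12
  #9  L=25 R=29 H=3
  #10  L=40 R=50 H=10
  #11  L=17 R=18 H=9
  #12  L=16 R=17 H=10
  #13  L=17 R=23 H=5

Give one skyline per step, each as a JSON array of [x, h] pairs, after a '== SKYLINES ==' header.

== SKYLINES ==
[[29,9],[40,0]]
[[28,19],[40,0]]
[[28,19],[40,0]]
[[20,19],[23,0],[28,19],[40,0]]
[[7,13],[8,0],[20,19],[23,0],[28,19],[40,0]]
[[7,13],[8,0],[20,19],[23,0],[28,19],[40,6],[49,0]]
[[7,13],[8,0],[20,19],[23,0],[28,19],[40,15],[41,6],[49,0]]
[[7,13],[8,0],[14,12],[20,19],[23,0],[28,19],[40,15],[41,6],[49,0]]
[[7,13],[8,0],[14,12],[20,19],[23,0],[25,3],[28,19],[40,15],[41,6],[49,0]]
[[7,13],[8,0],[14,12],[20,19],[23,0],[25,3],[28,19],[40,15],[41,10],[50,0]]
[[7,13],[8,0],[14,12],[20,19],[23,0],[25,3],[28,19],[40,15],[41,10],[50,0]]
[[7,13],[8,0],[14,12],[20,19],[23,0],[25,3],[28,19],[40,15],[41,10],[50,0]]
[[7,13],[8,0],[14,12],[20,19],[23,0],[25,3],[28,19],[40,15],[41,10],[50,0]]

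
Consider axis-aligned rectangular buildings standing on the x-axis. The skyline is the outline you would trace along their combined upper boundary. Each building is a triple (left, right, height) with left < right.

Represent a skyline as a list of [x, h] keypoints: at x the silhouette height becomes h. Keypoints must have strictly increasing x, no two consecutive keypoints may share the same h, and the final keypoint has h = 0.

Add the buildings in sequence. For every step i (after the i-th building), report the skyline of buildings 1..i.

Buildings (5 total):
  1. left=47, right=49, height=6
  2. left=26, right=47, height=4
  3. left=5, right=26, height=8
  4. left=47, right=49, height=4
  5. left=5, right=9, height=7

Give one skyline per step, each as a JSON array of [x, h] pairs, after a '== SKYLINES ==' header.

== SKYLINES ==
[[47,6],[49,0]]
[[26,4],[47,6],[49,0]]
[[5,8],[26,4],[47,6],[49,0]]
[[5,8],[26,4],[47,6],[49,0]]
[[5,8],[26,4],[47,6],[49,0]]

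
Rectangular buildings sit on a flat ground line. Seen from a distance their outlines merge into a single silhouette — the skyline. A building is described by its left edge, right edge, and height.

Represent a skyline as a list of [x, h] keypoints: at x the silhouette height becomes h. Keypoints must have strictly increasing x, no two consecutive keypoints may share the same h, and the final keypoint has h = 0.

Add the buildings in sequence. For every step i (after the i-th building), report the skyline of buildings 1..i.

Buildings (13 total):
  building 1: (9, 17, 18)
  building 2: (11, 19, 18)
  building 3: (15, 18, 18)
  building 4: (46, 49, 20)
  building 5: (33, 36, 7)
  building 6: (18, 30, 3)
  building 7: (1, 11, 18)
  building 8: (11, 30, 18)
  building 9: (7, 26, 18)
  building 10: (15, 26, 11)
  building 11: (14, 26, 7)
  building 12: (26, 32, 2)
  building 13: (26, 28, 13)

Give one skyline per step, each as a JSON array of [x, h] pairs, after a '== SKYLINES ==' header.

== SKYLINES ==
[[9,18],[17,0]]
[[9,18],[19,0]]
[[9,18],[19,0]]
[[9,18],[19,0],[46,20],[49,0]]
[[9,18],[19,0],[33,7],[36,0],[46,20],[49,0]]
[[9,18],[19,3],[30,0],[33,7],[36,0],[46,20],[49,0]]
[[1,18],[19,3],[30,0],[33,7],[36,0],[46,20],[49,0]]
[[1,18],[30,0],[33,7],[36,0],[46,20],[49,0]]
[[1,18],[30,0],[33,7],[36,0],[46,20],[49,0]]
[[1,18],[30,0],[33,7],[36,0],[46,20],[49,0]]
[[1,18],[30,0],[33,7],[36,0],[46,20],[49,0]]
[[1,18],[30,2],[32,0],[33,7],[36,0],[46,20],[49,0]]
[[1,18],[30,2],[32,0],[33,7],[36,0],[46,20],[49,0]]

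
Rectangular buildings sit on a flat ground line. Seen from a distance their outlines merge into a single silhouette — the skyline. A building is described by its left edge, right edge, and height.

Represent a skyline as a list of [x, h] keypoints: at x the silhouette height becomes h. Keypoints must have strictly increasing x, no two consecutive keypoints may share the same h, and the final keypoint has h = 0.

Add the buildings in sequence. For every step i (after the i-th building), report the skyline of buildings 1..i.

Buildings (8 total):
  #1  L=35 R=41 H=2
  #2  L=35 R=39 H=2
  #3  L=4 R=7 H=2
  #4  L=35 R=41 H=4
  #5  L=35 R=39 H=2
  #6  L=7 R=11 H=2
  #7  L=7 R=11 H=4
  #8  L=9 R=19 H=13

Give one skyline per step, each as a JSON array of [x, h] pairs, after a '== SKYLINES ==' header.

== SKYLINES ==
[[35,2],[41,0]]
[[35,2],[41,0]]
[[4,2],[7,0],[35,2],[41,0]]
[[4,2],[7,0],[35,4],[41,0]]
[[4,2],[7,0],[35,4],[41,0]]
[[4,2],[11,0],[35,4],[41,0]]
[[4,2],[7,4],[11,0],[35,4],[41,0]]
[[4,2],[7,4],[9,13],[19,0],[35,4],[41,0]]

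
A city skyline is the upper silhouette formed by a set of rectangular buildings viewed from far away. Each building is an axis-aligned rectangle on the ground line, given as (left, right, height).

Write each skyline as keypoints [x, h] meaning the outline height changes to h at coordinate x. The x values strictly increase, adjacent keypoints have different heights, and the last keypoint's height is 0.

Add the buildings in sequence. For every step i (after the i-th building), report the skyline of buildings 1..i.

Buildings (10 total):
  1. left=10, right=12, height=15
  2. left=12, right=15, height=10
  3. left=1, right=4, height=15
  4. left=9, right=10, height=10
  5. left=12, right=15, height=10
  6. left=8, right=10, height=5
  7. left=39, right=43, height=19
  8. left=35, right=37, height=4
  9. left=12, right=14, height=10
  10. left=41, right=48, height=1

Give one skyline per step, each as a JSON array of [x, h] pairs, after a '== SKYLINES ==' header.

== SKYLINES ==
[[10,15],[12,0]]
[[10,15],[12,10],[15,0]]
[[1,15],[4,0],[10,15],[12,10],[15,0]]
[[1,15],[4,0],[9,10],[10,15],[12,10],[15,0]]
[[1,15],[4,0],[9,10],[10,15],[12,10],[15,0]]
[[1,15],[4,0],[8,5],[9,10],[10,15],[12,10],[15,0]]
[[1,15],[4,0],[8,5],[9,10],[10,15],[12,10],[15,0],[39,19],[43,0]]
[[1,15],[4,0],[8,5],[9,10],[10,15],[12,10],[15,0],[35,4],[37,0],[39,19],[43,0]]
[[1,15],[4,0],[8,5],[9,10],[10,15],[12,10],[15,0],[35,4],[37,0],[39,19],[43,0]]
[[1,15],[4,0],[8,5],[9,10],[10,15],[12,10],[15,0],[35,4],[37,0],[39,19],[43,1],[48,0]]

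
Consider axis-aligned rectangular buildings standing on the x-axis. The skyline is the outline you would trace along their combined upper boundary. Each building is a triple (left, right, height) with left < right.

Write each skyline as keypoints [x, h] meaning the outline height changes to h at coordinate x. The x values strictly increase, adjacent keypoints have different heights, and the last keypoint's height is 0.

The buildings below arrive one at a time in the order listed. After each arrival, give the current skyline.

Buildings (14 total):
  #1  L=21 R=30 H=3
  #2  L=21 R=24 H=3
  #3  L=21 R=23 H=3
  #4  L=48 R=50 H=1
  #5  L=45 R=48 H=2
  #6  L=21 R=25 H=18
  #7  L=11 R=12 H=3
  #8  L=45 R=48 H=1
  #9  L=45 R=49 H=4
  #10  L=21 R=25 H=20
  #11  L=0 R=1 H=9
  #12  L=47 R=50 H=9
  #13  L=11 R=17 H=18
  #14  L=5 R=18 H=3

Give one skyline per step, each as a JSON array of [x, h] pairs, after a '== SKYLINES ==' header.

== SKYLINES ==
[[21,3],[30,0]]
[[21,3],[30,0]]
[[21,3],[30,0]]
[[21,3],[30,0],[48,1],[50,0]]
[[21,3],[30,0],[45,2],[48,1],[50,0]]
[[21,18],[25,3],[30,0],[45,2],[48,1],[50,0]]
[[11,3],[12,0],[21,18],[25,3],[30,0],[45,2],[48,1],[50,0]]
[[11,3],[12,0],[21,18],[25,3],[30,0],[45,2],[48,1],[50,0]]
[[11,3],[12,0],[21,18],[25,3],[30,0],[45,4],[49,1],[50,0]]
[[11,3],[12,0],[21,20],[25,3],[30,0],[45,4],[49,1],[50,0]]
[[0,9],[1,0],[11,3],[12,0],[21,20],[25,3],[30,0],[45,4],[49,1],[50,0]]
[[0,9],[1,0],[11,3],[12,0],[21,20],[25,3],[30,0],[45,4],[47,9],[50,0]]
[[0,9],[1,0],[11,18],[17,0],[21,20],[25,3],[30,0],[45,4],[47,9],[50,0]]
[[0,9],[1,0],[5,3],[11,18],[17,3],[18,0],[21,20],[25,3],[30,0],[45,4],[47,9],[50,0]]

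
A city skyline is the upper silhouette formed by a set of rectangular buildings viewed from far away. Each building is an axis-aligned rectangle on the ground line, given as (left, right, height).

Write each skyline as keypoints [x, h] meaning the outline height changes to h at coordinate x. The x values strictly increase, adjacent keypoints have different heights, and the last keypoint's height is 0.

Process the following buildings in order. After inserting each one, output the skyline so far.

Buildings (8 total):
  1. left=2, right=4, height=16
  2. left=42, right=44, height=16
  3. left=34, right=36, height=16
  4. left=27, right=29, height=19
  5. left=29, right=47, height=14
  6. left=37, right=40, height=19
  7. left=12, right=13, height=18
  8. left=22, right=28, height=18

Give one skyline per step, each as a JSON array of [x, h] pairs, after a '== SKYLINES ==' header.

== SKYLINES ==
[[2,16],[4,0]]
[[2,16],[4,0],[42,16],[44,0]]
[[2,16],[4,0],[34,16],[36,0],[42,16],[44,0]]
[[2,16],[4,0],[27,19],[29,0],[34,16],[36,0],[42,16],[44,0]]
[[2,16],[4,0],[27,19],[29,14],[34,16],[36,14],[42,16],[44,14],[47,0]]
[[2,16],[4,0],[27,19],[29,14],[34,16],[36,14],[37,19],[40,14],[42,16],[44,14],[47,0]]
[[2,16],[4,0],[12,18],[13,0],[27,19],[29,14],[34,16],[36,14],[37,19],[40,14],[42,16],[44,14],[47,0]]
[[2,16],[4,0],[12,18],[13,0],[22,18],[27,19],[29,14],[34,16],[36,14],[37,19],[40,14],[42,16],[44,14],[47,0]]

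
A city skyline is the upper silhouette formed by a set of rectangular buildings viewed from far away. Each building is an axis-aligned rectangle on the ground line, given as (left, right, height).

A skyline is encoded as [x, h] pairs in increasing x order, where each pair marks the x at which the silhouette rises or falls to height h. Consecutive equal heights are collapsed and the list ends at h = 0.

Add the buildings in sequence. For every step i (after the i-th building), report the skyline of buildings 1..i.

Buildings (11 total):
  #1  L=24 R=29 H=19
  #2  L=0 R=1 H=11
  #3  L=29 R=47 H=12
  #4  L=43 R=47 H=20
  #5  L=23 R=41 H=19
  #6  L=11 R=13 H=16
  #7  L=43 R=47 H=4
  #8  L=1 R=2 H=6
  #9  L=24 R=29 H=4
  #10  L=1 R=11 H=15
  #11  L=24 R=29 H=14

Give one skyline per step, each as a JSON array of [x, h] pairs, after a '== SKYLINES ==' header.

== SKYLINES ==
[[24,19],[29,0]]
[[0,11],[1,0],[24,19],[29,0]]
[[0,11],[1,0],[24,19],[29,12],[47,0]]
[[0,11],[1,0],[24,19],[29,12],[43,20],[47,0]]
[[0,11],[1,0],[23,19],[41,12],[43,20],[47,0]]
[[0,11],[1,0],[11,16],[13,0],[23,19],[41,12],[43,20],[47,0]]
[[0,11],[1,0],[11,16],[13,0],[23,19],[41,12],[43,20],[47,0]]
[[0,11],[1,6],[2,0],[11,16],[13,0],[23,19],[41,12],[43,20],[47,0]]
[[0,11],[1,6],[2,0],[11,16],[13,0],[23,19],[41,12],[43,20],[47,0]]
[[0,11],[1,15],[11,16],[13,0],[23,19],[41,12],[43,20],[47,0]]
[[0,11],[1,15],[11,16],[13,0],[23,19],[41,12],[43,20],[47,0]]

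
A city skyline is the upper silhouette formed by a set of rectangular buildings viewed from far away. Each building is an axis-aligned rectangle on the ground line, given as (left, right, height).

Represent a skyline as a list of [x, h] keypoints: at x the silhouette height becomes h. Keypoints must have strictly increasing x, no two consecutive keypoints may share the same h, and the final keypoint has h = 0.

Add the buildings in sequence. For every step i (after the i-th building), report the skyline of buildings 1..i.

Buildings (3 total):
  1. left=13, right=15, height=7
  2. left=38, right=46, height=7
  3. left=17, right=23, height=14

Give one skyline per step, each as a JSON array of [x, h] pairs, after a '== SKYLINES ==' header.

== SKYLINES ==
[[13,7],[15,0]]
[[13,7],[15,0],[38,7],[46,0]]
[[13,7],[15,0],[17,14],[23,0],[38,7],[46,0]]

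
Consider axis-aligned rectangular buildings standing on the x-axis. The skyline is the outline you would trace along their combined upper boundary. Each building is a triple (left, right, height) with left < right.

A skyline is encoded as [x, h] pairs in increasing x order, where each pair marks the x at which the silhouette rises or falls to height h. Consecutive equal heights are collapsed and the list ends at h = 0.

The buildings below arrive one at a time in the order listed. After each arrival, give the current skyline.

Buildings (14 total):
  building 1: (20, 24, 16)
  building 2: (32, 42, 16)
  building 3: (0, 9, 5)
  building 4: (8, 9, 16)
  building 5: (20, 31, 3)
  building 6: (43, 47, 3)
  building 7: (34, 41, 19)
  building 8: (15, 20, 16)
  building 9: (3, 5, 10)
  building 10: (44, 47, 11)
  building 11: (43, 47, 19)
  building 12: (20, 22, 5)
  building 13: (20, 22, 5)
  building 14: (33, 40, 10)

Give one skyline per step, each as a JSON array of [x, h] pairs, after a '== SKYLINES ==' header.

== SKYLINES ==
[[20,16],[24,0]]
[[20,16],[24,0],[32,16],[42,0]]
[[0,5],[9,0],[20,16],[24,0],[32,16],[42,0]]
[[0,5],[8,16],[9,0],[20,16],[24,0],[32,16],[42,0]]
[[0,5],[8,16],[9,0],[20,16],[24,3],[31,0],[32,16],[42,0]]
[[0,5],[8,16],[9,0],[20,16],[24,3],[31,0],[32,16],[42,0],[43,3],[47,0]]
[[0,5],[8,16],[9,0],[20,16],[24,3],[31,0],[32,16],[34,19],[41,16],[42,0],[43,3],[47,0]]
[[0,5],[8,16],[9,0],[15,16],[24,3],[31,0],[32,16],[34,19],[41,16],[42,0],[43,3],[47,0]]
[[0,5],[3,10],[5,5],[8,16],[9,0],[15,16],[24,3],[31,0],[32,16],[34,19],[41,16],[42,0],[43,3],[47,0]]
[[0,5],[3,10],[5,5],[8,16],[9,0],[15,16],[24,3],[31,0],[32,16],[34,19],[41,16],[42,0],[43,3],[44,11],[47,0]]
[[0,5],[3,10],[5,5],[8,16],[9,0],[15,16],[24,3],[31,0],[32,16],[34,19],[41,16],[42,0],[43,19],[47,0]]
[[0,5],[3,10],[5,5],[8,16],[9,0],[15,16],[24,3],[31,0],[32,16],[34,19],[41,16],[42,0],[43,19],[47,0]]
[[0,5],[3,10],[5,5],[8,16],[9,0],[15,16],[24,3],[31,0],[32,16],[34,19],[41,16],[42,0],[43,19],[47,0]]
[[0,5],[3,10],[5,5],[8,16],[9,0],[15,16],[24,3],[31,0],[32,16],[34,19],[41,16],[42,0],[43,19],[47,0]]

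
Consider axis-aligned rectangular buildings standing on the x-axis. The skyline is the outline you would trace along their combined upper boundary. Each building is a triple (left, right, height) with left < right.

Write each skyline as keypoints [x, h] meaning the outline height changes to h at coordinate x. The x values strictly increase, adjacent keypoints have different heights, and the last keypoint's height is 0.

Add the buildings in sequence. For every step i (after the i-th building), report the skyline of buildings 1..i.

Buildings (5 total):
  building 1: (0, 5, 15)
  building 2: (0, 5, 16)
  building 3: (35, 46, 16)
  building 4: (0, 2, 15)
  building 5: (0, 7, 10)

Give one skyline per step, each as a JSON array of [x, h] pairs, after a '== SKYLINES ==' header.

== SKYLINES ==
[[0,15],[5,0]]
[[0,16],[5,0]]
[[0,16],[5,0],[35,16],[46,0]]
[[0,16],[5,0],[35,16],[46,0]]
[[0,16],[5,10],[7,0],[35,16],[46,0]]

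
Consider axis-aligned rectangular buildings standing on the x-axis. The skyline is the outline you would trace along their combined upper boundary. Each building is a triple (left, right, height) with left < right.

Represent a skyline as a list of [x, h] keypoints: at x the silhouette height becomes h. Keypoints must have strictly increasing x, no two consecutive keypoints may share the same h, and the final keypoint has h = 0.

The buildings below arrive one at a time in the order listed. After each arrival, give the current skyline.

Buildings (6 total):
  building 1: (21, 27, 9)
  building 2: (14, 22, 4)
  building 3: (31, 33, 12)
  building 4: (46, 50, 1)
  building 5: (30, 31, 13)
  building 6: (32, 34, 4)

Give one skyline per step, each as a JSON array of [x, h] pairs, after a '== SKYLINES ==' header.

== SKYLINES ==
[[21,9],[27,0]]
[[14,4],[21,9],[27,0]]
[[14,4],[21,9],[27,0],[31,12],[33,0]]
[[14,4],[21,9],[27,0],[31,12],[33,0],[46,1],[50,0]]
[[14,4],[21,9],[27,0],[30,13],[31,12],[33,0],[46,1],[50,0]]
[[14,4],[21,9],[27,0],[30,13],[31,12],[33,4],[34,0],[46,1],[50,0]]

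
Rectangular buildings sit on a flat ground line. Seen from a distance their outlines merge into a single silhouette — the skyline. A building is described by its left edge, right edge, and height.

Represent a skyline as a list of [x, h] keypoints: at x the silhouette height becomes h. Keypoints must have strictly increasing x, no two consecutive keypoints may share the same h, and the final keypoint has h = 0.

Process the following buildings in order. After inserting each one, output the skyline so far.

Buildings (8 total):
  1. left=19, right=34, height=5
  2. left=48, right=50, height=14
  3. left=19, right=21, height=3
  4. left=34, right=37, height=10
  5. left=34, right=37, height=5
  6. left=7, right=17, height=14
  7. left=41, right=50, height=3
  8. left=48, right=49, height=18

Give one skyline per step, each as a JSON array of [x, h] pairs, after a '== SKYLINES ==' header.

== SKYLINES ==
[[19,5],[34,0]]
[[19,5],[34,0],[48,14],[50,0]]
[[19,5],[34,0],[48,14],[50,0]]
[[19,5],[34,10],[37,0],[48,14],[50,0]]
[[19,5],[34,10],[37,0],[48,14],[50,0]]
[[7,14],[17,0],[19,5],[34,10],[37,0],[48,14],[50,0]]
[[7,14],[17,0],[19,5],[34,10],[37,0],[41,3],[48,14],[50,0]]
[[7,14],[17,0],[19,5],[34,10],[37,0],[41,3],[48,18],[49,14],[50,0]]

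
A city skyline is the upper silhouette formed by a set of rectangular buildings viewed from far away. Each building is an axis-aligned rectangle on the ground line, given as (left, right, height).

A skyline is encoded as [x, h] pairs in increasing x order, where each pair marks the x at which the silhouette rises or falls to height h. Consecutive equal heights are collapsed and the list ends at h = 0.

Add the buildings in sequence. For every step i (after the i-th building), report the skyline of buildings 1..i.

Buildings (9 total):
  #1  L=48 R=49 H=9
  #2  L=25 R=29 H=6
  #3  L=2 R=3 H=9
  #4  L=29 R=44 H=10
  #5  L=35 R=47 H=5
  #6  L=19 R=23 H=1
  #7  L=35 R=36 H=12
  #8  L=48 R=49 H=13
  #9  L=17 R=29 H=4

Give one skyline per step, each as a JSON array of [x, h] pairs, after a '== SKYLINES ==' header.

== SKYLINES ==
[[48,9],[49,0]]
[[25,6],[29,0],[48,9],[49,0]]
[[2,9],[3,0],[25,6],[29,0],[48,9],[49,0]]
[[2,9],[3,0],[25,6],[29,10],[44,0],[48,9],[49,0]]
[[2,9],[3,0],[25,6],[29,10],[44,5],[47,0],[48,9],[49,0]]
[[2,9],[3,0],[19,1],[23,0],[25,6],[29,10],[44,5],[47,0],[48,9],[49,0]]
[[2,9],[3,0],[19,1],[23,0],[25,6],[29,10],[35,12],[36,10],[44,5],[47,0],[48,9],[49,0]]
[[2,9],[3,0],[19,1],[23,0],[25,6],[29,10],[35,12],[36,10],[44,5],[47,0],[48,13],[49,0]]
[[2,9],[3,0],[17,4],[25,6],[29,10],[35,12],[36,10],[44,5],[47,0],[48,13],[49,0]]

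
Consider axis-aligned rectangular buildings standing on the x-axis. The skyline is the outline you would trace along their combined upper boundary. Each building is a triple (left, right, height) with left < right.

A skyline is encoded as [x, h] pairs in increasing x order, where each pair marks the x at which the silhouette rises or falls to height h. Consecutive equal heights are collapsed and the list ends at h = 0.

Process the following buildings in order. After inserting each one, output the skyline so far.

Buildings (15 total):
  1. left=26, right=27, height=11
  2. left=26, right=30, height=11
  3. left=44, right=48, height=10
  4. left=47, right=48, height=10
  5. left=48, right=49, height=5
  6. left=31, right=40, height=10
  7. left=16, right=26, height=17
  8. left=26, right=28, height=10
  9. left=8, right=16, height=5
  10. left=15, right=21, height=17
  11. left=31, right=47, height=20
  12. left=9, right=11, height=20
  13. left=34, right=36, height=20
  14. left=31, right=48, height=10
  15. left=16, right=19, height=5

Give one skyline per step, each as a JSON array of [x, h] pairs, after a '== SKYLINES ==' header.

== SKYLINES ==
[[26,11],[27,0]]
[[26,11],[30,0]]
[[26,11],[30,0],[44,10],[48,0]]
[[26,11],[30,0],[44,10],[48,0]]
[[26,11],[30,0],[44,10],[48,5],[49,0]]
[[26,11],[30,0],[31,10],[40,0],[44,10],[48,5],[49,0]]
[[16,17],[26,11],[30,0],[31,10],[40,0],[44,10],[48,5],[49,0]]
[[16,17],[26,11],[30,0],[31,10],[40,0],[44,10],[48,5],[49,0]]
[[8,5],[16,17],[26,11],[30,0],[31,10],[40,0],[44,10],[48,5],[49,0]]
[[8,5],[15,17],[26,11],[30,0],[31,10],[40,0],[44,10],[48,5],[49,0]]
[[8,5],[15,17],[26,11],[30,0],[31,20],[47,10],[48,5],[49,0]]
[[8,5],[9,20],[11,5],[15,17],[26,11],[30,0],[31,20],[47,10],[48,5],[49,0]]
[[8,5],[9,20],[11,5],[15,17],[26,11],[30,0],[31,20],[47,10],[48,5],[49,0]]
[[8,5],[9,20],[11,5],[15,17],[26,11],[30,0],[31,20],[47,10],[48,5],[49,0]]
[[8,5],[9,20],[11,5],[15,17],[26,11],[30,0],[31,20],[47,10],[48,5],[49,0]]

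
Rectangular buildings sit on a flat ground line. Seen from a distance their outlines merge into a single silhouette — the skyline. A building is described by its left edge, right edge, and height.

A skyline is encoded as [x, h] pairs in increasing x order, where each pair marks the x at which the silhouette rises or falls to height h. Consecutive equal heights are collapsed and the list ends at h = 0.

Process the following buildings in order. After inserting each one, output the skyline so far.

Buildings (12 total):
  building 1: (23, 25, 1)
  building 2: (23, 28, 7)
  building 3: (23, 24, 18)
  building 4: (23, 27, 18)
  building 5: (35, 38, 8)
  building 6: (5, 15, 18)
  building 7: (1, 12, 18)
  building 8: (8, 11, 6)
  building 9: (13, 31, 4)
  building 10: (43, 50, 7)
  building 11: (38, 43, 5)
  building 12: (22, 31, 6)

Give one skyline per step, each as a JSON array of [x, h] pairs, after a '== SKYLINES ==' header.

== SKYLINES ==
[[23,1],[25,0]]
[[23,7],[28,0]]
[[23,18],[24,7],[28,0]]
[[23,18],[27,7],[28,0]]
[[23,18],[27,7],[28,0],[35,8],[38,0]]
[[5,18],[15,0],[23,18],[27,7],[28,0],[35,8],[38,0]]
[[1,18],[15,0],[23,18],[27,7],[28,0],[35,8],[38,0]]
[[1,18],[15,0],[23,18],[27,7],[28,0],[35,8],[38,0]]
[[1,18],[15,4],[23,18],[27,7],[28,4],[31,0],[35,8],[38,0]]
[[1,18],[15,4],[23,18],[27,7],[28,4],[31,0],[35,8],[38,0],[43,7],[50,0]]
[[1,18],[15,4],[23,18],[27,7],[28,4],[31,0],[35,8],[38,5],[43,7],[50,0]]
[[1,18],[15,4],[22,6],[23,18],[27,7],[28,6],[31,0],[35,8],[38,5],[43,7],[50,0]]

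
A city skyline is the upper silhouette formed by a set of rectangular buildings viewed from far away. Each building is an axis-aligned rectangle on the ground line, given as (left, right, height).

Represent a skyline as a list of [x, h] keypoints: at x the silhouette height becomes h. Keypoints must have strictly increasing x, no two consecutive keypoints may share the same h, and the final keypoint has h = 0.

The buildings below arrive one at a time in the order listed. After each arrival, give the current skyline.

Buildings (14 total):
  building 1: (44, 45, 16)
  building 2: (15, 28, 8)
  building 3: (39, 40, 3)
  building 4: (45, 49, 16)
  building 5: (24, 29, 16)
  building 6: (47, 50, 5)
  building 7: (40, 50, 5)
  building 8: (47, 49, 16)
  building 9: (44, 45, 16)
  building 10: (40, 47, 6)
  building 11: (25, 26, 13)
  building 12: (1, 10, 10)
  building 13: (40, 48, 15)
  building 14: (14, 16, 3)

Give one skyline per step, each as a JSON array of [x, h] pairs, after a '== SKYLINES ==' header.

== SKYLINES ==
[[44,16],[45,0]]
[[15,8],[28,0],[44,16],[45,0]]
[[15,8],[28,0],[39,3],[40,0],[44,16],[45,0]]
[[15,8],[28,0],[39,3],[40,0],[44,16],[49,0]]
[[15,8],[24,16],[29,0],[39,3],[40,0],[44,16],[49,0]]
[[15,8],[24,16],[29,0],[39,3],[40,0],[44,16],[49,5],[50,0]]
[[15,8],[24,16],[29,0],[39,3],[40,5],[44,16],[49,5],[50,0]]
[[15,8],[24,16],[29,0],[39,3],[40,5],[44,16],[49,5],[50,0]]
[[15,8],[24,16],[29,0],[39,3],[40,5],[44,16],[49,5],[50,0]]
[[15,8],[24,16],[29,0],[39,3],[40,6],[44,16],[49,5],[50,0]]
[[15,8],[24,16],[29,0],[39,3],[40,6],[44,16],[49,5],[50,0]]
[[1,10],[10,0],[15,8],[24,16],[29,0],[39,3],[40,6],[44,16],[49,5],[50,0]]
[[1,10],[10,0],[15,8],[24,16],[29,0],[39,3],[40,15],[44,16],[49,5],[50,0]]
[[1,10],[10,0],[14,3],[15,8],[24,16],[29,0],[39,3],[40,15],[44,16],[49,5],[50,0]]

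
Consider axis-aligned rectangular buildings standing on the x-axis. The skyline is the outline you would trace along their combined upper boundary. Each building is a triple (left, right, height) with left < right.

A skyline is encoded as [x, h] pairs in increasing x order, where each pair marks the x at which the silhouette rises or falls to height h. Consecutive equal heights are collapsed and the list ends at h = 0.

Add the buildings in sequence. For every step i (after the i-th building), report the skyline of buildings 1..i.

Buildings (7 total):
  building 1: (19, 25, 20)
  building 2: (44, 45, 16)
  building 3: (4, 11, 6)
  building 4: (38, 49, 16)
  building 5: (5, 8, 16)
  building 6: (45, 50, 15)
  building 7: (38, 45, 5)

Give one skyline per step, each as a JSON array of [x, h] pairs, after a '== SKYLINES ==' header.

== SKYLINES ==
[[19,20],[25,0]]
[[19,20],[25,0],[44,16],[45,0]]
[[4,6],[11,0],[19,20],[25,0],[44,16],[45,0]]
[[4,6],[11,0],[19,20],[25,0],[38,16],[49,0]]
[[4,6],[5,16],[8,6],[11,0],[19,20],[25,0],[38,16],[49,0]]
[[4,6],[5,16],[8,6],[11,0],[19,20],[25,0],[38,16],[49,15],[50,0]]
[[4,6],[5,16],[8,6],[11,0],[19,20],[25,0],[38,16],[49,15],[50,0]]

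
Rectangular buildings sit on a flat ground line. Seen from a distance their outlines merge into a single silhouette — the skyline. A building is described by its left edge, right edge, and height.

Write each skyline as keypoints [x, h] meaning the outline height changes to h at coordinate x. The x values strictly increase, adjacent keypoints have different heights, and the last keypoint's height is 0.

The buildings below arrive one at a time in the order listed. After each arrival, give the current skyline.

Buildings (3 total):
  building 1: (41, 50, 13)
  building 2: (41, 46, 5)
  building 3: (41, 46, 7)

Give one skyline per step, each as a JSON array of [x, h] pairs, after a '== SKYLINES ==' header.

== SKYLINES ==
[[41,13],[50,0]]
[[41,13],[50,0]]
[[41,13],[50,0]]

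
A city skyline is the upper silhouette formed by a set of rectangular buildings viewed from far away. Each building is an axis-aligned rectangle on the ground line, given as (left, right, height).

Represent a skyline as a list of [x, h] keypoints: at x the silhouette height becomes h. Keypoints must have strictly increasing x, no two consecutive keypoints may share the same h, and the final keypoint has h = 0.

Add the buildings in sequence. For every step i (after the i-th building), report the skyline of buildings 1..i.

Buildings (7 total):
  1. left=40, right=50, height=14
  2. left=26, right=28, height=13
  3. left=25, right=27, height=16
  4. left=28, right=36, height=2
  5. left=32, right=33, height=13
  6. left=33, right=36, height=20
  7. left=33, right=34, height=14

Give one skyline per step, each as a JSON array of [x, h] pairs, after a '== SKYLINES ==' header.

== SKYLINES ==
[[40,14],[50,0]]
[[26,13],[28,0],[40,14],[50,0]]
[[25,16],[27,13],[28,0],[40,14],[50,0]]
[[25,16],[27,13],[28,2],[36,0],[40,14],[50,0]]
[[25,16],[27,13],[28,2],[32,13],[33,2],[36,0],[40,14],[50,0]]
[[25,16],[27,13],[28,2],[32,13],[33,20],[36,0],[40,14],[50,0]]
[[25,16],[27,13],[28,2],[32,13],[33,20],[36,0],[40,14],[50,0]]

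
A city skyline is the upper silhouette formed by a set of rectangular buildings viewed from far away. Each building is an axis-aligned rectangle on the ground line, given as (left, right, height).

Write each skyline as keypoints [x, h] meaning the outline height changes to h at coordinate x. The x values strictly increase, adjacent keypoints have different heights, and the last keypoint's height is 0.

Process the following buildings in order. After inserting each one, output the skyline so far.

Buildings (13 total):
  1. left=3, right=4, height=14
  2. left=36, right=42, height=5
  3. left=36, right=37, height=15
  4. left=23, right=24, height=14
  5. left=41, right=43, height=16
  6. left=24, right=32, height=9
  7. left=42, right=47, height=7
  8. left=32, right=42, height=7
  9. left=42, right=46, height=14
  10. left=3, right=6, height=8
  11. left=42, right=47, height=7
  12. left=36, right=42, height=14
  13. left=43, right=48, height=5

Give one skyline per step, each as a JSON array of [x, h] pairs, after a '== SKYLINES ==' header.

== SKYLINES ==
[[3,14],[4,0]]
[[3,14],[4,0],[36,5],[42,0]]
[[3,14],[4,0],[36,15],[37,5],[42,0]]
[[3,14],[4,0],[23,14],[24,0],[36,15],[37,5],[42,0]]
[[3,14],[4,0],[23,14],[24,0],[36,15],[37,5],[41,16],[43,0]]
[[3,14],[4,0],[23,14],[24,9],[32,0],[36,15],[37,5],[41,16],[43,0]]
[[3,14],[4,0],[23,14],[24,9],[32,0],[36,15],[37,5],[41,16],[43,7],[47,0]]
[[3,14],[4,0],[23,14],[24,9],[32,7],[36,15],[37,7],[41,16],[43,7],[47,0]]
[[3,14],[4,0],[23,14],[24,9],[32,7],[36,15],[37,7],[41,16],[43,14],[46,7],[47,0]]
[[3,14],[4,8],[6,0],[23,14],[24,9],[32,7],[36,15],[37,7],[41,16],[43,14],[46,7],[47,0]]
[[3,14],[4,8],[6,0],[23,14],[24,9],[32,7],[36,15],[37,7],[41,16],[43,14],[46,7],[47,0]]
[[3,14],[4,8],[6,0],[23,14],[24,9],[32,7],[36,15],[37,14],[41,16],[43,14],[46,7],[47,0]]
[[3,14],[4,8],[6,0],[23,14],[24,9],[32,7],[36,15],[37,14],[41,16],[43,14],[46,7],[47,5],[48,0]]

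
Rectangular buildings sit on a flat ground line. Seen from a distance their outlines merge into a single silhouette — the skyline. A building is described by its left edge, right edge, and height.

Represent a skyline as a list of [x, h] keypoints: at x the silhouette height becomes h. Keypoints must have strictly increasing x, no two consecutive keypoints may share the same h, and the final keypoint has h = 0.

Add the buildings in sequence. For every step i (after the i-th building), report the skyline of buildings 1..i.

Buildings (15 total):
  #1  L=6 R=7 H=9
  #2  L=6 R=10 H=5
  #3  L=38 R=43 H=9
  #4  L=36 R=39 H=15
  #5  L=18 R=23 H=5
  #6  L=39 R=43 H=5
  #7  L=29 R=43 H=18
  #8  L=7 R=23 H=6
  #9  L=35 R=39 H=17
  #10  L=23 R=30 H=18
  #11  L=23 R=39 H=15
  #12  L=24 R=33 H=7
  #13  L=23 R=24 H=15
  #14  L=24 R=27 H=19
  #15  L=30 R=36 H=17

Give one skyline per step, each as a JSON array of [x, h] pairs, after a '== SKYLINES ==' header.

== SKYLINES ==
[[6,9],[7,0]]
[[6,9],[7,5],[10,0]]
[[6,9],[7,5],[10,0],[38,9],[43,0]]
[[6,9],[7,5],[10,0],[36,15],[39,9],[43,0]]
[[6,9],[7,5],[10,0],[18,5],[23,0],[36,15],[39,9],[43,0]]
[[6,9],[7,5],[10,0],[18,5],[23,0],[36,15],[39,9],[43,0]]
[[6,9],[7,5],[10,0],[18,5],[23,0],[29,18],[43,0]]
[[6,9],[7,6],[23,0],[29,18],[43,0]]
[[6,9],[7,6],[23,0],[29,18],[43,0]]
[[6,9],[7,6],[23,18],[43,0]]
[[6,9],[7,6],[23,18],[43,0]]
[[6,9],[7,6],[23,18],[43,0]]
[[6,9],[7,6],[23,18],[43,0]]
[[6,9],[7,6],[23,18],[24,19],[27,18],[43,0]]
[[6,9],[7,6],[23,18],[24,19],[27,18],[43,0]]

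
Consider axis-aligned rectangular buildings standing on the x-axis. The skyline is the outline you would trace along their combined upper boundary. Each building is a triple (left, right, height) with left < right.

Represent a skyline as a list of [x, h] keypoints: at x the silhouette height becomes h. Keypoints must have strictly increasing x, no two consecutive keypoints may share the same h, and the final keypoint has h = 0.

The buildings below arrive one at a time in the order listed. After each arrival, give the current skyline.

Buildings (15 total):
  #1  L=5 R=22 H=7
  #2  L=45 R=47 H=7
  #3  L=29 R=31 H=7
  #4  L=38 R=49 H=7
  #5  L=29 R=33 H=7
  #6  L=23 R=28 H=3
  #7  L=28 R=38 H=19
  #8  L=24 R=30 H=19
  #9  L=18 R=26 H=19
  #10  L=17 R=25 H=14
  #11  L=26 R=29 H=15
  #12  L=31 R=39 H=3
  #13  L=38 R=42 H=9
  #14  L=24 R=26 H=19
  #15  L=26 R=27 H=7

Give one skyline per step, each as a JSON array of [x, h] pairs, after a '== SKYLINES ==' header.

== SKYLINES ==
[[5,7],[22,0]]
[[5,7],[22,0],[45,7],[47,0]]
[[5,7],[22,0],[29,7],[31,0],[45,7],[47,0]]
[[5,7],[22,0],[29,7],[31,0],[38,7],[49,0]]
[[5,7],[22,0],[29,7],[33,0],[38,7],[49,0]]
[[5,7],[22,0],[23,3],[28,0],[29,7],[33,0],[38,7],[49,0]]
[[5,7],[22,0],[23,3],[28,19],[38,7],[49,0]]
[[5,7],[22,0],[23,3],[24,19],[38,7],[49,0]]
[[5,7],[18,19],[38,7],[49,0]]
[[5,7],[17,14],[18,19],[38,7],[49,0]]
[[5,7],[17,14],[18,19],[38,7],[49,0]]
[[5,7],[17,14],[18,19],[38,7],[49,0]]
[[5,7],[17,14],[18,19],[38,9],[42,7],[49,0]]
[[5,7],[17,14],[18,19],[38,9],[42,7],[49,0]]
[[5,7],[17,14],[18,19],[38,9],[42,7],[49,0]]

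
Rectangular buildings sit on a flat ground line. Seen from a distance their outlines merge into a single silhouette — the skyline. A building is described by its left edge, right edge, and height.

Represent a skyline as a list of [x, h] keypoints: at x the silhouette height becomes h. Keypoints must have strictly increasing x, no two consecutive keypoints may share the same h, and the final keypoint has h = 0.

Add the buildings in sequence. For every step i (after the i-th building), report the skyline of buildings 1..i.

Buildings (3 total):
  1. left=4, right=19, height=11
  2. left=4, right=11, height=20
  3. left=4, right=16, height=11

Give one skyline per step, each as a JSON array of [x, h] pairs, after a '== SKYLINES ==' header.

== SKYLINES ==
[[4,11],[19,0]]
[[4,20],[11,11],[19,0]]
[[4,20],[11,11],[19,0]]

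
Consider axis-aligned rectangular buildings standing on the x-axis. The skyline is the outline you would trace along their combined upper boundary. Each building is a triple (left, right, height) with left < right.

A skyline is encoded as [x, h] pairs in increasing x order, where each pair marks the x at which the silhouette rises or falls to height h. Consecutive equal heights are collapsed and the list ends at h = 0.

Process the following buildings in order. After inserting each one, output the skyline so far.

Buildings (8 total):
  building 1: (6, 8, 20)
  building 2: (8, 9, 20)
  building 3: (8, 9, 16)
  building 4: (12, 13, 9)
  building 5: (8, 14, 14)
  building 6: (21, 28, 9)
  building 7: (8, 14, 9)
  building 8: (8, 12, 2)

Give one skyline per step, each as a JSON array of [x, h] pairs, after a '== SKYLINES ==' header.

== SKYLINES ==
[[6,20],[8,0]]
[[6,20],[9,0]]
[[6,20],[9,0]]
[[6,20],[9,0],[12,9],[13,0]]
[[6,20],[9,14],[14,0]]
[[6,20],[9,14],[14,0],[21,9],[28,0]]
[[6,20],[9,14],[14,0],[21,9],[28,0]]
[[6,20],[9,14],[14,0],[21,9],[28,0]]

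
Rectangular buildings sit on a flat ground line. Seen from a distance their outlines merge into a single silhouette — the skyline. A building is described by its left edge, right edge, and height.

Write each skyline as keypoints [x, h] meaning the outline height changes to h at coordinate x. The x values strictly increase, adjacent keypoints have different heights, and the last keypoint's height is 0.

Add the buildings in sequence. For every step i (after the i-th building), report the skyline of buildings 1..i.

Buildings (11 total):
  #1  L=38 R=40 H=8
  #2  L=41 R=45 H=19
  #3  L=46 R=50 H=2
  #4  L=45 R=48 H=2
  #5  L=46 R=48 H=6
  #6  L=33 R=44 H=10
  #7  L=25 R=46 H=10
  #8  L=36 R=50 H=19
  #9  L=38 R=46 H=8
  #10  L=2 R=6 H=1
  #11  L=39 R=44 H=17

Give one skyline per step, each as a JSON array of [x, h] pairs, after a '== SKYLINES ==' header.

== SKYLINES ==
[[38,8],[40,0]]
[[38,8],[40,0],[41,19],[45,0]]
[[38,8],[40,0],[41,19],[45,0],[46,2],[50,0]]
[[38,8],[40,0],[41,19],[45,2],[50,0]]
[[38,8],[40,0],[41,19],[45,2],[46,6],[48,2],[50,0]]
[[33,10],[41,19],[45,2],[46,6],[48,2],[50,0]]
[[25,10],[41,19],[45,10],[46,6],[48,2],[50,0]]
[[25,10],[36,19],[50,0]]
[[25,10],[36,19],[50,0]]
[[2,1],[6,0],[25,10],[36,19],[50,0]]
[[2,1],[6,0],[25,10],[36,19],[50,0]]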